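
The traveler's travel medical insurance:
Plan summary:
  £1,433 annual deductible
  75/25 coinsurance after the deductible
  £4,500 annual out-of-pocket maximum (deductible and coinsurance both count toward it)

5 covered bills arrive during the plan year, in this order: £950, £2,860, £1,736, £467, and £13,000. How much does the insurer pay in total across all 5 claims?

#1 (£950): entire amount goes to the deductible. Traveler pays £950; OOP now £950. Insurer: £950 − £950 = £0.
#2 (£2,860): £483 to deductible, leaving £2,377; 25% of £2,377 = £594.25. Traveler owes £1,077.25 (running OOP £2,027.25). Plan pays £2,860 − £1,077.25 = £1,782.75.
#3 (£1,736): 25% coinsurance on £1,736 = £434. Traveler owes £434 (running OOP £2,461.25). Insurer: £1,736 − £434 = £1,302.
#4 (£467): 25% coinsurance on £467 = £116.75. Traveler owes £116.75 (running OOP £2,578). Insurer: £467 − £116.75 = £350.25.
#5 (£13,000): 25% coinsurance on £13,000 = £3,250. OOP would hit £5,828 > £4,500, so the cap limits the traveler to £4,500 − £2,578 = £1,922. Plan pays £13,000 − £1,922 = £11,078.
Insurer total: £0 + £1,782.75 + £1,302 + £350.25 + £11,078 = £14,513.

£14,513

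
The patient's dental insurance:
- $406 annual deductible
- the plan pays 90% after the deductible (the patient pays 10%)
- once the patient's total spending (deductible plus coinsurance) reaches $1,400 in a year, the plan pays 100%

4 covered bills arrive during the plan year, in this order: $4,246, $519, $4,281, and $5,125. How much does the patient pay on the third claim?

#1 ($4,246): deductible takes $406, $3,840 remains; 10% of $3,840 = $384. Patient owes $790 (running OOP $790).
#2 ($519): deductible met; 10% of $519 = $51.90. Patient pays $51.90; OOP now $841.90.
#3 ($4,281): deductible met; 10% of $4,281 = $428.10. Patient pays $428.10; OOP now $1,270.

$428.10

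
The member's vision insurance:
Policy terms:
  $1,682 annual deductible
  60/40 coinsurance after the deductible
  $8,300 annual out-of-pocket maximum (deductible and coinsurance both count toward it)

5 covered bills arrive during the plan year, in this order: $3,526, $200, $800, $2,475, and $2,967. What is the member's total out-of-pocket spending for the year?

Claim 1 ($3,526): deductible takes $1,682, $1,844 remains; coinsurance $1,844 × 40% = $737.60. Member owes $2,419.60 (running OOP $2,419.60).
Claim 2 ($200): deductible already satisfied, so member's share is 40% × $200 = $80. Cost to member: $80. OOP to date $2,499.60.
Claim 3 ($800): deductible already satisfied, so member's share is 40% × $800 = $320. Member pays $320; OOP now $2,819.60.
Claim 4 ($2,475): 40% coinsurance on $2,475 = $990. Member owes $990 (running OOP $3,809.60).
Claim 5 ($2,967): 40% coinsurance on $2,967 = $1,186.80. Member owes $1,186.80 (running OOP $4,996.40).
Summing the member's payments: $2,419.60 + $80 + $320 + $990 + $1,186.80 = $4,996.40.

$4,996.40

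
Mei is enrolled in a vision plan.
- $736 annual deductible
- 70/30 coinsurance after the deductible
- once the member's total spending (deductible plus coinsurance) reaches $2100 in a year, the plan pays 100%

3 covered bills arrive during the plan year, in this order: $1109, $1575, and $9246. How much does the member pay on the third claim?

Claim 1 ($1109): $736 to deductible, leaving $373; member's 30% is $111.90. Member pays $847.90; OOP now $847.90.
Claim 2 ($1575): deductible already satisfied, so member's share is 30% × $1575 = $472.50. Member owes $472.50 (running OOP $1320.40).
Claim 3 ($9246): 30% coinsurance on $9246 = $2773.80. Adding that to $1320.40 gives $4094.20, past the $2100 cap; member pays only $2100 − $1320.40 = $779.60.

$779.60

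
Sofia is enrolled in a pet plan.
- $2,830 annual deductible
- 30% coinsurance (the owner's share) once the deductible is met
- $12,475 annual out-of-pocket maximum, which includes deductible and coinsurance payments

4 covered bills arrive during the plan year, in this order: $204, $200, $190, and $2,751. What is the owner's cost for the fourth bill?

Bill 1, $204: fully absorbed by the deductible. Owner pays $204; OOP now $204.
Bill 2, $200: entire amount goes to the deductible. Cost to owner: $200. OOP to date $404.
Bill 3, $190: fully absorbed by the deductible. Owner owes $190 (running OOP $594).
Bill 4, $2,751: $2,236 to deductible, leaving $515; coinsurance $515 × 30% = $154.50. Owner pays $2,390.50; OOP now $2,984.50.

$2,390.50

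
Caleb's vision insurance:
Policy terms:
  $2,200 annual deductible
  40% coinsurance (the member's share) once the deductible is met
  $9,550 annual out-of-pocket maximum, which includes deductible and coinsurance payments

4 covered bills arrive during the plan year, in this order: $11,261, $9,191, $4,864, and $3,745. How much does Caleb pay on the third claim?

#1 ($11,261): $2,200 to deductible, leaving $9,061; coinsurance $9,061 × 40% = $3,624.40. Member pays $5,824.40; OOP now $5,824.40.
#2 ($9,191): deductible already satisfied, so member's share is 40% × $9,191 = $3,676.40. Member pays $3,676.40; OOP now $9,500.80.
#3 ($4,864): deductible met; 40% of $4,864 = $1,945.60. That would push OOP to $11,446.40, over the $9,550 cap, so member pays $9,550 − $9,500.80 = $49.20.

$49.20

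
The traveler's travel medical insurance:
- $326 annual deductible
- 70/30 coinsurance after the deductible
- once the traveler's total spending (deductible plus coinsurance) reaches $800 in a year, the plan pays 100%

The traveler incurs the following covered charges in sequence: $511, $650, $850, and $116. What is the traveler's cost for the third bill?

Claim 1 ($511): deductible takes $326, $185 remains; traveler's 30% is $55.50. Cost to traveler: $381.50. OOP to date $381.50.
Claim 2 ($650): 30% coinsurance on $650 = $195. Traveler owes $195 (running OOP $576.50).
Claim 3 ($850): 30% coinsurance on $850 = $255. That would push OOP to $831.50, over the $800 cap, so traveler pays $800 − $576.50 = $223.50.

$223.50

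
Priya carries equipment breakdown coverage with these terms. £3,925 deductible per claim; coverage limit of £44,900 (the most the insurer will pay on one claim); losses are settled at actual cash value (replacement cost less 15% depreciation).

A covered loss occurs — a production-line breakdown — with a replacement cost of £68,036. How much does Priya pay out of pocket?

Depreciate 15%: the covered value is £68,036 × 0.85 = £57,830.60.
After the deductible, £57,830.60 − £3,925 = £53,905.60 remains.
The £44,900 per-incident cap binds; insurer pays £44,900.
The business owner bears the rest of the original loss: £68,036 − £44,900 = £23,136.

£23,136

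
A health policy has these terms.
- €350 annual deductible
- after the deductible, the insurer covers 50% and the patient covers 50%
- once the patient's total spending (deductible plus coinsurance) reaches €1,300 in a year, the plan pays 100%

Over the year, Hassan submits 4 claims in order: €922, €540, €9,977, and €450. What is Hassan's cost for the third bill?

€394

Bill 1, €922: deductible takes €350, €572 remains; 50% of €572 = €286. Cost to patient: €636. OOP to date €636.
Bill 2, €540: 50% coinsurance on €540 = €270. Cost to patient: €270. OOP to date €906.
Bill 3, €9,977: 50% coinsurance on €9,977 = €4,988.50. That would push OOP to €5,894.50, over the €1,300 cap, so patient pays €1,300 − €906 = €394.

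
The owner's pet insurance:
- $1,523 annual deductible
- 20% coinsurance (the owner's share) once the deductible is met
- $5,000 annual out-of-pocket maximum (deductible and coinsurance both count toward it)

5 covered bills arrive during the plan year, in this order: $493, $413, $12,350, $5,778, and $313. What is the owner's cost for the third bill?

Claim 1 — $493: all of it applies to the deductible. Owner owes $493 (running OOP $493).
Claim 2 — $413: fully absorbed by the deductible. Owner pays $413; OOP now $906.
Claim 3 — $12,350: $617 finishes the deductible; $11,733 goes to coinsurance; coinsurance $11,733 × 20% = $2,346.60. Owner pays $2,963.60; OOP now $3,869.60.

$2,963.60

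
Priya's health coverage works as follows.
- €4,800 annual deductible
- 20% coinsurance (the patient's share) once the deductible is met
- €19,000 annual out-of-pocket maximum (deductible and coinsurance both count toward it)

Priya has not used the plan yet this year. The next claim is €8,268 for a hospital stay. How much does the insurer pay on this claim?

€2,774.40

Deductible not yet touched, so the first €4,800 of the bill goes to the deductible.
That leaves €8,268 − €4,800 = €3,468 for coinsurance.
Patient's 20% share of €3,468 is €693.60.
So the patient owes €4,800 + €693.60 = €5,493.60 before any cap.
Cumulative spending €0 + €5,493.60 = €5,493.60 stays under the €19,000 maximum.
The insurer covers the remainder: €8,268 − €5,493.60 = €2,774.40.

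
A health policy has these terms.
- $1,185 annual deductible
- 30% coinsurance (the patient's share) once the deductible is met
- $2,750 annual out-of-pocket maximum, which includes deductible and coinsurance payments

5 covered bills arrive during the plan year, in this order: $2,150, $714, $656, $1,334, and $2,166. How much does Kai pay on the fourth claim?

Bill 1, $2,150: $1,185 finishes the deductible; $965 goes to coinsurance; 30% of $965 = $289.50. Cost to patient: $1,474.50. OOP to date $1,474.50.
Bill 2, $714: deductible already satisfied, so patient's share is 30% × $714 = $214.20. Patient pays $214.20; OOP now $1,688.70.
Bill 3, $656: deductible already satisfied, so patient's share is 30% × $656 = $196.80. Patient owes $196.80 (running OOP $1,885.50).
Bill 4, $1,334: deductible already satisfied, so patient's share is 30% × $1,334 = $400.20. Patient owes $400.20 (running OOP $2,285.70).

$400.20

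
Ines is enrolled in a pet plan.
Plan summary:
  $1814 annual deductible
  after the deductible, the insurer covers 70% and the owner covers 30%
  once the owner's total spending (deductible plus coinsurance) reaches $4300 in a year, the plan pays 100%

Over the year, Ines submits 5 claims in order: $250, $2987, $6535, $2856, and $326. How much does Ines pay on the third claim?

Claim 1 ($250): entire amount goes to the deductible. Cost to owner: $250. OOP to date $250.
Claim 2 ($2987): $1564 to deductible, leaving $1423; 30% of $1423 = $426.90. Cost to owner: $1990.90. OOP to date $2240.90.
Claim 3 ($6535): 30% coinsurance on $6535 = $1960.50. Owner owes $1960.50 (running OOP $4201.40).

$1960.50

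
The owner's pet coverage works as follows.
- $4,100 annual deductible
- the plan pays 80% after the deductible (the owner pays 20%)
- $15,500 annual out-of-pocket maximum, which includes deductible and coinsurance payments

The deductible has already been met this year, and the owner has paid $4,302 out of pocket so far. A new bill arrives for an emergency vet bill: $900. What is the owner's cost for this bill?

$180

The deductible is already satisfied, so the full bill goes to coinsurance.
20% of $900 = $180 falls to the owner.
Cumulative spending $4,302 + $180 = $4,482 stays under the $15,500 maximum.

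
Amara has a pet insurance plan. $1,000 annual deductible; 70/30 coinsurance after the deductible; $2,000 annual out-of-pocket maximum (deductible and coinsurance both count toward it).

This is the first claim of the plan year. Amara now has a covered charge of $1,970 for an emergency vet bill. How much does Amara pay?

Deductible not yet touched, so the first $1,000 of the bill goes to the deductible.
After the $1,000 deductible portion, $1,970 − $1,000 = $970 is subject to coinsurance.
Owner's 30% share of $970 is $291.
Owner responsibility before any cap: $1,000 + $291 = $1,291.
Year-to-date out-of-pocket becomes $0 + $1,291 = $1,291, still under the $2,000 maximum, so no cap applies.

$1,291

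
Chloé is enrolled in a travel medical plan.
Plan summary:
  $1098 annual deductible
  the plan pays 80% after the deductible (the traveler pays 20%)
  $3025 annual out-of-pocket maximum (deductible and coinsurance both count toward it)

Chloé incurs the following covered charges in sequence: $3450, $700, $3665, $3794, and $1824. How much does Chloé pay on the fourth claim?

$583.60

#1 ($3450): $1098 finishes the deductible; $2352 goes to coinsurance; 20% of $2352 = $470.40. Traveler owes $1568.40 (running OOP $1568.40).
#2 ($700): 20% coinsurance on $700 = $140. Traveler pays $140; OOP now $1708.40.
#3 ($3665): deductible already satisfied, so traveler's share is 20% × $3665 = $733. Cost to traveler: $733. OOP to date $2441.40.
#4 ($3794): deductible already satisfied, so traveler's share is 20% × $3794 = $758.80. Adding that to $2441.40 gives $3200.20, past the $3025 cap; traveler pays only $3025 − $2441.40 = $583.60.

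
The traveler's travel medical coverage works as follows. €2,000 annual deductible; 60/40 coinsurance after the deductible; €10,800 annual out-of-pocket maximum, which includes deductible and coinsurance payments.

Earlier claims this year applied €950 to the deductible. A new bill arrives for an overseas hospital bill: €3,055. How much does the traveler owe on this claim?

€1,852

€950 of the €2,000 deductible is already met, leaving €1,050.
After the €1,050 deductible portion, €3,055 − €1,050 = €2,005 is subject to coinsurance.
Traveler's 40% share of €2,005 is €802.
So the traveler owes €1,050 + €802 = €1,852 before any cap.
Cumulative spending €950 + €1,852 = €2,802 stays under the €10,800 maximum.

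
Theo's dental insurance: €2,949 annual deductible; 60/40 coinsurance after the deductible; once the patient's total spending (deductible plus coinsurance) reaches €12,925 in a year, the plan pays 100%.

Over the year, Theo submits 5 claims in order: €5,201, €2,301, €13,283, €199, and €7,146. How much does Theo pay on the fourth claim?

€79.60

Claim 1 — €5,201: deductible takes €2,949, €2,252 remains; coinsurance €2,252 × 40% = €900.80. Cost to patient: €3,849.80. OOP to date €3,849.80.
Claim 2 — €2,301: deductible already satisfied, so patient's share is 40% × €2,301 = €920.40. Patient owes €920.40 (running OOP €4,770.20).
Claim 3 — €13,283: deductible already satisfied, so patient's share is 40% × €13,283 = €5,313.20. Patient pays €5,313.20; OOP now €10,083.40.
Claim 4 — €199: 40% coinsurance on €199 = €79.60. Cost to patient: €79.60. OOP to date €10,163.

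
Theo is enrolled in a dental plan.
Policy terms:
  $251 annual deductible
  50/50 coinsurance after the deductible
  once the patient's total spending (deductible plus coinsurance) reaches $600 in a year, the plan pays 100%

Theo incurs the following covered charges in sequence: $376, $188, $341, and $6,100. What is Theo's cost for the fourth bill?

$22

Claim 1 — $376: $251 finishes the deductible; $125 goes to coinsurance; coinsurance $125 × 50% = $62.50. Patient owes $313.50 (running OOP $313.50).
Claim 2 — $188: 50% coinsurance on $188 = $94. Cost to patient: $94. OOP to date $407.50.
Claim 3 — $341: 50% coinsurance on $341 = $170.50. Patient owes $170.50 (running OOP $578).
Claim 4 — $6,100: deductible met; 50% of $6,100 = $3,050. Adding that to $578 gives $3,628, past the $600 cap; patient pays only $600 − $578 = $22.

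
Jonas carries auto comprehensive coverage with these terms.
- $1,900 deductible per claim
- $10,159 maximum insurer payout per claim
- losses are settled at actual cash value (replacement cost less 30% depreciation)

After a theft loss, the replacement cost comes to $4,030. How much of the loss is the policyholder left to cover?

$3,109

At 30% depreciation, ACV = $4,030 − $1,209 = $2,821.
Subtract the deductible: $2,821 − $1,900 = $921.
$921 ≤ $10,159, so the limit doesn't bind; insurer pays $921.
Out of pocket: $4,030 − $921 = $3,109.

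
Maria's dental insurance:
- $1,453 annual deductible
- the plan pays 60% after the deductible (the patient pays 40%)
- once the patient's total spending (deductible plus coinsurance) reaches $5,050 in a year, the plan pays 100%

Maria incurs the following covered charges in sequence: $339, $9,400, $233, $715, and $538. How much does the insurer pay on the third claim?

$139.80

Bill 1, $339: all of it applies to the deductible. Patient owes $339 (running OOP $339). Insurer: $339 − $339 = $0.
Bill 2, $9,400: $1,114 to deductible, leaving $8,286; 40% of $8,286 = $3,314.40. Patient owes $4,428.40 (running OOP $4,767.40). Plan pays $9,400 − $4,428.40 = $4,971.60.
Bill 3, $233: deductible already satisfied, so patient's share is 40% × $233 = $93.20. Patient pays $93.20; OOP now $4,860.60. Insurer: $233 − $93.20 = $139.80.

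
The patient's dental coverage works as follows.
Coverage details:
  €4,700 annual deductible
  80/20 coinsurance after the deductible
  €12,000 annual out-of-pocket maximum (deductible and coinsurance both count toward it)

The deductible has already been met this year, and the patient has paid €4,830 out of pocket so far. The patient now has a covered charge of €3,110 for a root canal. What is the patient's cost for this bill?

€622

The deductible is already satisfied, so the full bill goes to coinsurance.
Coinsurance: €3,110 × 20% = €622.
Total out-of-pocket so far would be €4,830 + €622 = €5,452, below the €12,000 cap — no reduction.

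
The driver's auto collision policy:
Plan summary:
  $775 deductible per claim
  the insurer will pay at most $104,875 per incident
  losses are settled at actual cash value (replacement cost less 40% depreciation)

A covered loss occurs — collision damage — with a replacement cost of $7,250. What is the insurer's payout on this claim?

Actual cash value after 40% depreciation: $7,250 × 60% = $4,350.
Less the $775 deductible: $4,350 − $775 = $3,575.
$3,575 ≤ $104,875, so the limit doesn't bind; insurer pays $3,575.

$3,575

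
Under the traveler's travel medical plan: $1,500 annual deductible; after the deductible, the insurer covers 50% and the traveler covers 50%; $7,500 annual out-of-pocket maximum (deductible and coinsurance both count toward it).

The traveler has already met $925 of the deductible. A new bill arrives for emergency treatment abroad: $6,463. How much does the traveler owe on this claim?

$925 of the $1,500 deductible is already met, leaving $575.
After the $575 deductible portion, $6,463 − $575 = $5,888 is subject to coinsurance.
Coinsurance: $5,888 × 50% = $2,944.
So the traveler owes $575 + $2,944 = $3,519 before any cap.
Total out-of-pocket so far would be $925 + $3,519 = $4,444, below the $7,500 cap — no reduction.

$3,519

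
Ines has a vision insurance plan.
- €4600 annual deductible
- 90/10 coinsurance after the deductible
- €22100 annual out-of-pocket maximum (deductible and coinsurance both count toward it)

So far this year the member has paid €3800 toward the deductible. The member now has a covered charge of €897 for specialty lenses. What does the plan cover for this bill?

€87.30

€3800 of the €4600 deductible is already met, leaving €800.
That leaves €897 − €800 = €97 for coinsurance.
10% of €97 = €9.70 falls to the member.
That puts the member's cost at €800 + €9.70 = €809.70 before any cap.
Cumulative spending €3800 + €809.70 = €4609.70 stays under the €22100 maximum.
Insurer pays the balance: €897 − €809.70 = €87.30.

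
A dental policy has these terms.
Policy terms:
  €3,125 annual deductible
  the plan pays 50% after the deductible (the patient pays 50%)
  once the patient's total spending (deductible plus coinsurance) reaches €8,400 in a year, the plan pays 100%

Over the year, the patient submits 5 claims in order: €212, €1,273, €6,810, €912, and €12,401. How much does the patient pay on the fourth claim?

Claim 1 — €212: all of it applies to the deductible. Patient pays €212; OOP now €212.
Claim 2 — €1,273: fully absorbed by the deductible. Cost to patient: €1,273. OOP to date €1,485.
Claim 3 — €6,810: €1,640 finishes the deductible; €5,170 goes to coinsurance; coinsurance €5,170 × 50% = €2,585. Patient owes €4,225 (running OOP €5,710).
Claim 4 — €912: deductible already satisfied, so patient's share is 50% × €912 = €456. Patient owes €456 (running OOP €6,166).

€456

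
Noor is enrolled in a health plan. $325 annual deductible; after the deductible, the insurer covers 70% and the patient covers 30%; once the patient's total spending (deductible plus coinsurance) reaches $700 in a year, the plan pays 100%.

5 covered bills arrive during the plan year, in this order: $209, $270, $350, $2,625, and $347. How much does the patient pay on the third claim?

Claim 1 ($209): entire amount goes to the deductible. Cost to patient: $209. OOP to date $209.
Claim 2 ($270): $116 finishes the deductible; $154 goes to coinsurance; 30% of $154 = $46.20. Patient pays $162.20; OOP now $371.20.
Claim 3 ($350): deductible met; 30% of $350 = $105. Patient owes $105 (running OOP $476.20).

$105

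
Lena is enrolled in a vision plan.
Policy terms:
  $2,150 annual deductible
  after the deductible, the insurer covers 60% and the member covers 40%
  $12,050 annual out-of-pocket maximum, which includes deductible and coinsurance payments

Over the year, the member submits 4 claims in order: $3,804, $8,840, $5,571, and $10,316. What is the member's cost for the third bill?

$2,228.40

Claim 1 ($3,804): $2,150 to deductible, leaving $1,654; 40% of $1,654 = $661.60. Member pays $2,811.60; OOP now $2,811.60.
Claim 2 ($8,840): deductible already satisfied, so member's share is 40% × $8,840 = $3,536. Member owes $3,536 (running OOP $6,347.60).
Claim 3 ($5,571): deductible met; 40% of $5,571 = $2,228.40. Cost to member: $2,228.40. OOP to date $8,576.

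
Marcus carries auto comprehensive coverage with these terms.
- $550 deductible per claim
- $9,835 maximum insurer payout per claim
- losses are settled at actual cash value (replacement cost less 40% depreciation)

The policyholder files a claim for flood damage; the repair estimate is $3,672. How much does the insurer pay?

$1,653.20

At 40% depreciation, ACV = $3,672 − $1,468.80 = $2,203.20.
Subtract the deductible: $2,203.20 − $550 = $1,653.20.
$1,653.20 ≤ $9,835, so the limit doesn't bind; insurer pays $1,653.20.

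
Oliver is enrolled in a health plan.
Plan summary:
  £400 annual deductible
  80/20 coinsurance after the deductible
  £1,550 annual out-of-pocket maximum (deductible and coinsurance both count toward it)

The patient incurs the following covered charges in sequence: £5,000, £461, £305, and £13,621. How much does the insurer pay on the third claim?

£244

Bill 1, £5,000: £400 finishes the deductible; £4,600 goes to coinsurance; coinsurance £4,600 × 20% = £920. Patient owes £1,320 (running OOP £1,320). Insurer: £5,000 − £1,320 = £3,680.
Bill 2, £461: deductible already satisfied, so patient's share is 20% × £461 = £92.20. Patient owes £92.20 (running OOP £1,412.20). Plan pays £461 − £92.20 = £368.80.
Bill 3, £305: 20% coinsurance on £305 = £61. Cost to patient: £61. OOP to date £1,473.20. Plan pays £305 − £61 = £244.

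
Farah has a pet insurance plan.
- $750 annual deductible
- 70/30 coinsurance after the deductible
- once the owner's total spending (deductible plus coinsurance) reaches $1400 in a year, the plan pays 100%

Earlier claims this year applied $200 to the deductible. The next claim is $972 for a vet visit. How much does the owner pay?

$200 of the $750 deductible is already met, leaving $550.
That leaves $972 − $550 = $422 for coinsurance.
Owner's 30% share of $422 is $126.60.
Owner responsibility before any cap: $550 + $126.60 = $676.60.
Cumulative spending $200 + $676.60 = $876.60 stays under the $1400 maximum.

$676.60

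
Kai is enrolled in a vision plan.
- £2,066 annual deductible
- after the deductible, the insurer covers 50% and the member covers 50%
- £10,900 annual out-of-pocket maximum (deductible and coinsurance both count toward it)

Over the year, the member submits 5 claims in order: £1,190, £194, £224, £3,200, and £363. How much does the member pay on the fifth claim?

£181.50

Claim 1 — £1,190: entire amount goes to the deductible. Member owes £1,190 (running OOP £1,190).
Claim 2 — £194: fully absorbed by the deductible. Cost to member: £194. OOP to date £1,384.
Claim 3 — £224: all of it applies to the deductible. Cost to member: £224. OOP to date £1,608.
Claim 4 — £3,200: £458 to deductible, leaving £2,742; coinsurance £2,742 × 50% = £1,371. Member owes £1,829 (running OOP £3,437).
Claim 5 — £363: deductible already satisfied, so member's share is 50% × £363 = £181.50. Member pays £181.50; OOP now £3,618.50.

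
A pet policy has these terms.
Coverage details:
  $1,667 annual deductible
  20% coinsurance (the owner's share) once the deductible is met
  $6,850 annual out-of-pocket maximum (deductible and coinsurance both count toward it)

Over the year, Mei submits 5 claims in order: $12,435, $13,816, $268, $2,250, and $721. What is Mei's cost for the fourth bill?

$212.60

Claim 1 — $12,435: deductible takes $1,667, $10,768 remains; 20% of $10,768 = $2,153.60. Owner owes $3,820.60 (running OOP $3,820.60).
Claim 2 — $13,816: deductible already satisfied, so owner's share is 20% × $13,816 = $2,763.20. Owner owes $2,763.20 (running OOP $6,583.80).
Claim 3 — $268: deductible met; 20% of $268 = $53.60. Cost to owner: $53.60. OOP to date $6,637.40.
Claim 4 — $2,250: 20% coinsurance on $2,250 = $450. Adding that to $6,637.40 gives $7,087.40, past the $6,850 cap; owner pays only $6,850 − $6,637.40 = $212.60.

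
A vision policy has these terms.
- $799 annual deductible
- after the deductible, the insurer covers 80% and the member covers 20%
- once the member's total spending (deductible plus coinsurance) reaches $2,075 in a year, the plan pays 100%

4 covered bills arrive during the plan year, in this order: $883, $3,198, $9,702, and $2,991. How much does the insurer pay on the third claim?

$9,082.40

#1 ($883): $799 to deductible, leaving $84; member's 20% is $16.80. Member owes $815.80 (running OOP $815.80). Plan pays $883 − $815.80 = $67.20.
#2 ($3,198): 20% coinsurance on $3,198 = $639.60. Cost to member: $639.60. OOP to date $1,455.40. Insurer: $3,198 − $639.60 = $2,558.40.
#3 ($9,702): deductible already satisfied, so member's share is 20% × $9,702 = $1,940.40. That would push OOP to $3,395.80, over the $2,075 cap, so member pays $2,075 − $1,455.40 = $619.60. Insurer: $9,702 − $619.60 = $9,082.40.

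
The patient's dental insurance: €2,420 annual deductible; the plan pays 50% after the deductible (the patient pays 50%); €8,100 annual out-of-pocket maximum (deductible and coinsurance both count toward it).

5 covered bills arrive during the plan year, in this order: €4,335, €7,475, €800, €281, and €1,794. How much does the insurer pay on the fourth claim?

Bill 1, €4,335: deductible takes €2,420, €1,915 remains; 50% of €1,915 = €957.50. Patient owes €3,377.50 (running OOP €3,377.50). Plan pays €4,335 − €3,377.50 = €957.50.
Bill 2, €7,475: deductible met; 50% of €7,475 = €3,737.50. Patient owes €3,737.50 (running OOP €7,115). Insurer: €7,475 − €3,737.50 = €3,737.50.
Bill 3, €800: deductible met; 50% of €800 = €400. Patient owes €400 (running OOP €7,515). Insurer: €800 − €400 = €400.
Bill 4, €281: deductible met; 50% of €281 = €140.50. Patient owes €140.50 (running OOP €7,655.50). Insurer: €281 − €140.50 = €140.50.

€140.50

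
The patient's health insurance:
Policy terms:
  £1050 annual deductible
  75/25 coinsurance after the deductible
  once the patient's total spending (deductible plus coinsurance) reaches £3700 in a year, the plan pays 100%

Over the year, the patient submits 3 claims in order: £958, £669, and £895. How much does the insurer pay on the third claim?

£671.25

Claim 1 (£958): all of it applies to the deductible. Patient owes £958 (running OOP £958). Plan pays £958 − £958 = £0.
Claim 2 (£669): £92 finishes the deductible; £577 goes to coinsurance; coinsurance £577 × 25% = £144.25. Patient owes £236.25 (running OOP £1194.25). Insurer: £669 − £236.25 = £432.75.
Claim 3 (£895): 25% coinsurance on £895 = £223.75. Patient pays £223.75; OOP now £1418. Insurer: £895 − £223.75 = £671.25.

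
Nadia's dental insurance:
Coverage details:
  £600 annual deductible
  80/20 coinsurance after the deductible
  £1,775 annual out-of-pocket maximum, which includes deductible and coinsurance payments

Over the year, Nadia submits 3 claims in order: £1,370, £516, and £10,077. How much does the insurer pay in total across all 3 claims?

£10,188

#1 (£1,370): deductible takes £600, £770 remains; coinsurance £770 × 20% = £154. Cost to patient: £754. OOP to date £754. Plan pays £1,370 − £754 = £616.
#2 (£516): deductible already satisfied, so patient's share is 20% × £516 = £103.20. Patient pays £103.20; OOP now £857.20. Plan pays £516 − £103.20 = £412.80.
#3 (£10,077): deductible already satisfied, so patient's share is 20% × £10,077 = £2,015.40. OOP would hit £2,872.60 > £1,775, so the cap limits the patient to £1,775 − £857.20 = £917.80. Insurer: £10,077 − £917.80 = £9,159.20.
Insurer total = bills − patient's total = £11,963 − £1,775 = £10,188.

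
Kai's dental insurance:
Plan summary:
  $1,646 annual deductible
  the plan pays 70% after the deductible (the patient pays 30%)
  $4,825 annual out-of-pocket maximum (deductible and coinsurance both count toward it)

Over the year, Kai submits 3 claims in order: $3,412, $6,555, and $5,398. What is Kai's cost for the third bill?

$682.70

#1 ($3,412): deductible takes $1,646, $1,766 remains; 30% of $1,766 = $529.80. Cost to patient: $2,175.80. OOP to date $2,175.80.
#2 ($6,555): 30% coinsurance on $6,555 = $1,966.50. Cost to patient: $1,966.50. OOP to date $4,142.30.
#3 ($5,398): deductible met; 30% of $5,398 = $1,619.40. OOP would hit $5,761.70 > $4,825, so the cap limits the patient to $4,825 − $4,142.30 = $682.70.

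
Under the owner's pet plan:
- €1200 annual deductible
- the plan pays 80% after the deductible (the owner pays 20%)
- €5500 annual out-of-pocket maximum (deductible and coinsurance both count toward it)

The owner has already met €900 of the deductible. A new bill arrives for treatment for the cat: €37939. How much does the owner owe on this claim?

Remaining deductible: €1200 − €900 = €300.
After the €300 deductible portion, €37939 − €300 = €37639 is subject to coinsurance.
20% of €37639 = €7527.80 falls to the owner.
So the owner owes €300 + €7527.80 = €7827.80 before any cap.
Year-to-date out-of-pocket would reach €900 + €7827.80 = €8727.80, above the €5500 maximum, so the owner pays only €5500 − €900 = €4600.

€4600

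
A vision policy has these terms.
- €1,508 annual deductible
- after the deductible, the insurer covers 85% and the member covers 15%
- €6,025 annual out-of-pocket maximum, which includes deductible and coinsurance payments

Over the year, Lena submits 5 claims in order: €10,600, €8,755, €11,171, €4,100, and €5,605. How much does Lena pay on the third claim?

€1,675.65

Bill 1, €10,600: deductible takes €1,508, €9,092 remains; member's 15% is €1,363.80. Member pays €2,871.80; OOP now €2,871.80.
Bill 2, €8,755: deductible met; 15% of €8,755 = €1,313.25. Cost to member: €1,313.25. OOP to date €4,185.05.
Bill 3, €11,171: deductible already satisfied, so member's share is 15% × €11,171 = €1,675.65. Member pays €1,675.65; OOP now €5,860.70.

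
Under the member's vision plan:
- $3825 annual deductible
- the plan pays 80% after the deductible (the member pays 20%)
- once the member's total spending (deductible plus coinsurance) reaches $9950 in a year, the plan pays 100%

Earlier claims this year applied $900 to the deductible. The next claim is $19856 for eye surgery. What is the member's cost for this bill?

$6311.20

Remaining deductible: $3825 − $900 = $2925.
The remaining $16931 (= $19856 − $2925) moves to coinsurance.
Member's 20% share of $16931 is $3386.20.
Member responsibility before any cap: $2925 + $3386.20 = $6311.20.
Total out-of-pocket so far would be $900 + $6311.20 = $7211.20, below the $9950 cap — no reduction.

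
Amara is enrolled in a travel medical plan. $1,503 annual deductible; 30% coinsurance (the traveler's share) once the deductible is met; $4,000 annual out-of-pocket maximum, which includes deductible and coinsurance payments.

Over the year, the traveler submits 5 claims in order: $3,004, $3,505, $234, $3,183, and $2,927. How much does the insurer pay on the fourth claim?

#1 ($3,004): $1,503 to deductible, leaving $1,501; 30% of $1,501 = $450.30. Cost to traveler: $1,953.30. OOP to date $1,953.30. Plan pays $3,004 − $1,953.30 = $1,050.70.
#2 ($3,505): 30% coinsurance on $3,505 = $1,051.50. Cost to traveler: $1,051.50. OOP to date $3,004.80. Plan pays $3,505 − $1,051.50 = $2,453.50.
#3 ($234): 30% coinsurance on $234 = $70.20. Traveler owes $70.20 (running OOP $3,075). Plan pays $234 − $70.20 = $163.80.
#4 ($3,183): deductible already satisfied, so traveler's share is 30% × $3,183 = $954.90. OOP would hit $4,029.90 > $4,000, so the cap limits the traveler to $4,000 − $3,075 = $925. Plan pays $3,183 − $925 = $2,258.

$2,258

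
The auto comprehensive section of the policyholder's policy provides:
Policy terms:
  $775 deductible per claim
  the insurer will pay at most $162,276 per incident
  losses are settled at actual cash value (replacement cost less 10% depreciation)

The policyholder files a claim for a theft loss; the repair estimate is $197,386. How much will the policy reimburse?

Depreciate 10%: the covered value is $197,386 × 0.9 = $177,647.40.
Less the $775 deductible: $177,647.40 − $775 = $176,872.40.
Since $176,872.40 > $162,276, the payout is capped at $162,276.

$162,276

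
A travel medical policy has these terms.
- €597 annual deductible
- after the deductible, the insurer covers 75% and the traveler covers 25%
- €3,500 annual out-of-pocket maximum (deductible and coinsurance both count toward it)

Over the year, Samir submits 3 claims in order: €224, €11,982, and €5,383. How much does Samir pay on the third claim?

Claim 1 — €224: fully absorbed by the deductible. Traveler pays €224; OOP now €224.
Claim 2 — €11,982: €373 to deductible, leaving €11,609; coinsurance €11,609 × 25% = €2,902.25. Cost to traveler: €3,275.25. OOP to date €3,499.25.
Claim 3 — €5,383: 25% coinsurance on €5,383 = €1,345.75. Adding that to €3,499.25 gives €4,845, past the €3,500 cap; traveler pays only €3,500 − €3,499.25 = €0.75.

€0.75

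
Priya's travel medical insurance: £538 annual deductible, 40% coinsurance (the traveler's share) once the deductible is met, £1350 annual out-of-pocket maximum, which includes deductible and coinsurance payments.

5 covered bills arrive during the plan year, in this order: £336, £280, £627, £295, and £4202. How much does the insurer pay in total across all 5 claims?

Claim 1 (£336): all of it applies to the deductible. Traveler owes £336 (running OOP £336). Insurer: £336 − £336 = £0.
Claim 2 (£280): £202 finishes the deductible; £78 goes to coinsurance; coinsurance £78 × 40% = £31.20. Traveler owes £233.20 (running OOP £569.20). Plan pays £280 − £233.20 = £46.80.
Claim 3 (£627): 40% coinsurance on £627 = £250.80. Traveler owes £250.80 (running OOP £820). Insurer: £627 − £250.80 = £376.20.
Claim 4 (£295): deductible already satisfied, so traveler's share is 40% × £295 = £118. Traveler owes £118 (running OOP £938). Insurer: £295 − £118 = £177.
Claim 5 (£4202): 40% coinsurance on £4202 = £1680.80. Adding that to £938 gives £2618.80, past the £1350 cap; traveler pays only £1350 − £938 = £412. Insurer: £4202 − £412 = £3790.
Insurer total = bills − traveler's total = £5740 − £1350 = £4390.

£4390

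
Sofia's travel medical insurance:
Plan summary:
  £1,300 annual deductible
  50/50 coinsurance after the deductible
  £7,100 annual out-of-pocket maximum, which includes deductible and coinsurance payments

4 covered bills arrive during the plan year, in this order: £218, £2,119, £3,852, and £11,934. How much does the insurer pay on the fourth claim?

£8,578.50

Claim 1 — £218: all of it applies to the deductible. Traveler owes £218 (running OOP £218). Plan pays £218 − £218 = £0.
Claim 2 — £2,119: £1,082 to deductible, leaving £1,037; traveler's 50% is £518.50. Cost to traveler: £1,600.50. OOP to date £1,818.50. Plan pays £2,119 − £1,600.50 = £518.50.
Claim 3 — £3,852: deductible met; 50% of £3,852 = £1,926. Traveler owes £1,926 (running OOP £3,744.50). Insurer: £3,852 − £1,926 = £1,926.
Claim 4 — £11,934: 50% coinsurance on £11,934 = £5,967. Adding that to £3,744.50 gives £9,711.50, past the £7,100 cap; traveler pays only £7,100 − £3,744.50 = £3,355.50. Plan pays £11,934 − £3,355.50 = £8,578.50.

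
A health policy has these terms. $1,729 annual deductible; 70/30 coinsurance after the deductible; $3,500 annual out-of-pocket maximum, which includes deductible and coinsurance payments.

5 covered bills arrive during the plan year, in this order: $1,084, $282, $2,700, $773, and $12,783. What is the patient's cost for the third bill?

Claim 1 — $1,084: fully absorbed by the deductible. Patient pays $1,084; OOP now $1,084.
Claim 2 — $282: all of it applies to the deductible. Patient pays $282; OOP now $1,366.
Claim 3 — $2,700: deductible takes $363, $2,337 remains; coinsurance $2,337 × 30% = $701.10. Patient owes $1,064.10 (running OOP $2,430.10).

$1,064.10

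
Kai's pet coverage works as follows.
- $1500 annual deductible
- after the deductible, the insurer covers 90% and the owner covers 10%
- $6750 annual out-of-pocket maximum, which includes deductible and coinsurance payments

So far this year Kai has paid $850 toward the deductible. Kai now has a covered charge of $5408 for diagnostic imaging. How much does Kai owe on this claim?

Deductible still to meet: $1500 − $850 = $650.
After the $650 deductible portion, $5408 − $650 = $4758 is subject to coinsurance.
Coinsurance: $4758 × 10% = $475.80.
Owner responsibility before any cap: $650 + $475.80 = $1125.80.
Cumulative spending $850 + $1125.80 = $1975.80 stays under the $6750 maximum.

$1125.80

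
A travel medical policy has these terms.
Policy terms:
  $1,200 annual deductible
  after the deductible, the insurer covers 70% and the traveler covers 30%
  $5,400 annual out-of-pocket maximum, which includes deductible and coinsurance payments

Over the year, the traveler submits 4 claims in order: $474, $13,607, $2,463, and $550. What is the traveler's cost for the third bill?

$335.70

#1 ($474): fully absorbed by the deductible. Traveler owes $474 (running OOP $474).
#2 ($13,607): $726 finishes the deductible; $12,881 goes to coinsurance; 30% of $12,881 = $3,864.30. Traveler owes $4,590.30 (running OOP $5,064.30).
#3 ($2,463): deductible already satisfied, so traveler's share is 30% × $2,463 = $738.90. OOP would hit $5,803.20 > $5,400, so the cap limits the traveler to $5,400 − $5,064.30 = $335.70.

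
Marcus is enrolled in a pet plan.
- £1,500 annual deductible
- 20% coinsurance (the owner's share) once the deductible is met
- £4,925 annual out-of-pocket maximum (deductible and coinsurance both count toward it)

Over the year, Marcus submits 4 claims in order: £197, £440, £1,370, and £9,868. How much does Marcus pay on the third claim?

Claim 1 — £197: fully absorbed by the deductible. Cost to owner: £197. OOP to date £197.
Claim 2 — £440: all of it applies to the deductible. Owner owes £440 (running OOP £637).
Claim 3 — £1,370: £863 finishes the deductible; £507 goes to coinsurance; coinsurance £507 × 20% = £101.40. Cost to owner: £964.40. OOP to date £1,601.40.

£964.40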